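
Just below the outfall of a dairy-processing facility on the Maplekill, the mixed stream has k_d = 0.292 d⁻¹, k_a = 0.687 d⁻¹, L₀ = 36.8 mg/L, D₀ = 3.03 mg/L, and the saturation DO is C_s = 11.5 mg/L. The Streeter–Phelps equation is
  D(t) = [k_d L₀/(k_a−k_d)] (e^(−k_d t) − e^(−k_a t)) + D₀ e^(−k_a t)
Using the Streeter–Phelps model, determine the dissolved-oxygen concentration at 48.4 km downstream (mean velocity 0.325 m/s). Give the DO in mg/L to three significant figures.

DO ≈ 2.45 mg/L

Travel time t = x/v = 48.4 km / (0.325 m/s) = 48400 m / 0.325 m/s = 148900 s = 1.724 d.
k_d L₀/(k_a−k_d) = 0.292×36.8/(0.687−0.292) = 10.75/0.3950 = 27.20 mg/L.
e^(−k_d t) = e^(−0.292×1.724) = 0.6045; e^(−k_a t) = e^(−0.687×1.724) = 0.3060.
D = 27.20 × (0.6045 − 0.3060) + 3.03 × 0.3060 = 8.121 + 0.9272 = 9.048 mg/L.
DO = C_s − D = 11.5 − 9.048 = 2.452 mg/L.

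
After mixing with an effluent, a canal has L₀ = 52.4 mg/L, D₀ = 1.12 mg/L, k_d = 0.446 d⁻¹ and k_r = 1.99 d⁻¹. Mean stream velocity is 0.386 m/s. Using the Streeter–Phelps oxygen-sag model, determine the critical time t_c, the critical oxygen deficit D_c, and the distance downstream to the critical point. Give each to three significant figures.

t_c ≈ 0.919 d; D_c ≈ 7.80 mg/L; x_c ≈ 30.6 km

With k_r/k_d = 4.462 and 1 − D₀(k_r−k_d)/(k_d L₀) = 0.9260,
t_c = ln(4.462 × 0.9260) / (1.99 − 0.446) = ln(4.132) / 1.544 = 1.419/1.544 = 0.9188 d.
L(t_c) = L₀ e^(−k_d t_c) = 52.4 × 0.6638 = 34.78 mg/L, and at the critical point k_r D_c = k_d L, so D_c = (0.446/1.99) × 34.78 = 7.795 mg/L.
x_c = v t_c = 0.386 m/s × 0.9188 d × 86400 s/d = 30640 m ≈ 30.6 km.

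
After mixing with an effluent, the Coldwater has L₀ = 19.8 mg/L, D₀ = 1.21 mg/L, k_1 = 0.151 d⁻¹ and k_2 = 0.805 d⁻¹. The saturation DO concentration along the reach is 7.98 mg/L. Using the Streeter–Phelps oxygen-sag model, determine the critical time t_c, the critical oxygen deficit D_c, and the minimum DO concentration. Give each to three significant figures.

With k_2/k_1 = 5.331 and 1 − D₀(k_2−k_1)/(k_1 L₀) = 0.7353,
t_c = ln(5.331 × 0.7353) / (0.805 − 0.151) = ln(3.920) / 0.6540 = 1.366/0.6540 = 2.089 d.
L(t_c) = L₀ e^(−k_1 t_c) = 19.8 × 0.7295 = 14.44 mg/L, and at the critical point k_2 D_c = k_1 L, so D_c = (0.151/0.805) × 14.44 = 2.709 mg/L.
Minimum DO = C_s − D_c = 7.98 − 2.709 = 5.271 mg/L.

t_c ≈ 2.09 d; D_c ≈ 2.71 mg/L; min DO ≈ 5.27 mg/L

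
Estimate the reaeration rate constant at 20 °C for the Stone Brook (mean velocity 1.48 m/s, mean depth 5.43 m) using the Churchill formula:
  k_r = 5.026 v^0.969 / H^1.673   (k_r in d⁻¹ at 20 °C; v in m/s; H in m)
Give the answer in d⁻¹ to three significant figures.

k_r ≈ 0.433 d⁻¹

k_r = 5.026 × 1.48^0.969 / 5.43^1.673 = 5.026 × 1.462 / 16.96 = 0.4334 d⁻¹.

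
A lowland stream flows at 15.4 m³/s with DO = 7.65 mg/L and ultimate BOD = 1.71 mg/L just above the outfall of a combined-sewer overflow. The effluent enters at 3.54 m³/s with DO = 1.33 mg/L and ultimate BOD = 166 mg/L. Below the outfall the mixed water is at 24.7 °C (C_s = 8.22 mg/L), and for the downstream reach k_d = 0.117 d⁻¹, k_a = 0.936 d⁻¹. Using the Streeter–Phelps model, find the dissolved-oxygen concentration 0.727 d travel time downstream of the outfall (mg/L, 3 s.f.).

Mixed DO = (15.4×7.65 + 3.54×1.33)/(15.4+3.54) = 122.5/18.94 = 6.469 mg/L.
Mixed L₀ = (15.4×1.71 + 3.54×166)/(18.94) = 614.0/18.94 = 32.42 mg/L.
Initial deficit D₀ = C_s − DO₀ = 8.22 − 6.469 = 1.751 mg/L.
D(0.727) = [0.117×32.42/(0.936−0.117)](e^(−0.117×0.727) − e^(−0.936×0.727)) + 1.751 e^(−0.936×0.727)
= 4.631 × (0.9185 − 0.5064) + 1.751 × 0.5064 = 2.795 mg/L.
DO = 8.22 − 2.795 = 5.425 mg/L.

DO ≈ 5.42 mg/L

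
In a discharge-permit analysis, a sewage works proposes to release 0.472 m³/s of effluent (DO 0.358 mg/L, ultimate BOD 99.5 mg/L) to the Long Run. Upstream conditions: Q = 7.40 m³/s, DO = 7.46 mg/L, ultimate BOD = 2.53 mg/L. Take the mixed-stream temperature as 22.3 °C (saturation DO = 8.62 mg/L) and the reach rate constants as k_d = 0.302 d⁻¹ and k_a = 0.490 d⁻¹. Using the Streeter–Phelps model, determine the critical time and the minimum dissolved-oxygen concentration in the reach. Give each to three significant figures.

Mixed DO = (7.40×7.46 + 0.472×0.358)/(7.40+0.472) = 55.37/7.872 = 7.034 mg/L.
Mixed L₀ = (7.40×2.53 + 0.472×99.5)/(7.872) = 65.69/7.872 = 8.344 mg/L.
Initial deficit D₀ = C_s − DO₀ = 8.62 − 7.034 = 1.586 mg/L.
t_c = (1/0.1880) ln[(0.490/0.302)(1 − 1.586×0.1880/(0.302×8.344))] = 5.319 × ln(1.431) = 1.905 d.
D_c = (0.302/0.490) × 8.344 × e^(−0.302×1.905) = 0.6163 × 8.344 × 0.5626 = 2.893 mg/L.
Minimum DO = 8.62 − 2.893 = 5.727 mg/L.

t_c ≈ 1.90 d; minimum DO ≈ 5.73 mg/L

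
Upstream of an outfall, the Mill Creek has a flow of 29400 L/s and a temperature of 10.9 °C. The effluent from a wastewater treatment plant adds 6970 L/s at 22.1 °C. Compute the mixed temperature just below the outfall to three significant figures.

Flow-weighted mixing: C = (Q_r C_r + Q_w C_w)/(Q_r + Q_w)
= (29400×10.9 + 6970×22.1)/(29400 + 6970) = 474500/36370 = 13.05 °C.

13.0 °C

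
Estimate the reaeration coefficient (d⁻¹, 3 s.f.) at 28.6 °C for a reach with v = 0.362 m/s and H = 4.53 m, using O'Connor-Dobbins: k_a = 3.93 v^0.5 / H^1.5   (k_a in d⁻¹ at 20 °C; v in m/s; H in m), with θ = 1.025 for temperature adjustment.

k_a(20) = 3.93 × 0.362^0.5 / 4.53^1.5 = 3.93 × 0.6017 / 9.642 = 0.2452 d⁻¹.
k_a(28.6) = 0.2452 × 1.025^(28.6−20) = 0.2452 × 1.237 = 0.3033 d⁻¹.

k_a ≈ 0.303 d⁻¹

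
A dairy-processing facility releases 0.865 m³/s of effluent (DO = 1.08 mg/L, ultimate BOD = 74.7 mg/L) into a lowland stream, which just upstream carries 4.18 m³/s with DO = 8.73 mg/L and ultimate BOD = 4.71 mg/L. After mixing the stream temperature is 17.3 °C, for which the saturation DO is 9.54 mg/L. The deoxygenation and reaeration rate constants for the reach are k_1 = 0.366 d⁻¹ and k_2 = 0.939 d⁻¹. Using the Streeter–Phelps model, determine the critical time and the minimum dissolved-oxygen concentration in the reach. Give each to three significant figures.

Mixed DO = (4.18×8.73 + 0.865×1.08)/(4.18+0.865) = 37.43/5.045 = 7.418 mg/L.
Mixed L₀ = (4.18×4.71 + 0.865×74.7)/(5.045) = 84.30/5.045 = 16.71 mg/L.
Initial deficit D₀ = C_s − DO₀ = 9.54 − 7.418 = 2.122 mg/L.
t_c = (1/0.5730) ln[(0.939/0.366)(1 − 2.122×0.5730/(0.366×16.71))] = 1.745 × ln(2.056) = 1.258 d.
D_c = (0.366/0.939) × 16.71 × e^(−0.366×1.258) = 0.3898 × 16.71 × 0.6311 = 4.111 mg/L.
Minimum DO = 9.54 − 4.111 = 5.429 mg/L.

t_c ≈ 1.26 d; minimum DO ≈ 5.43 mg/L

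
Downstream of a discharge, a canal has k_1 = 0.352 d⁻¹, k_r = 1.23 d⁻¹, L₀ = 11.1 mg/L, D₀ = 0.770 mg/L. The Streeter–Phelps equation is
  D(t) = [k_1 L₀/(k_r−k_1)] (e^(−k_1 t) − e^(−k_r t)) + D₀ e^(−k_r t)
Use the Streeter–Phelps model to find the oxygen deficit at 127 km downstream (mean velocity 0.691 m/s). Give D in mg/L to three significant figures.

D ≈ 1.84 mg/L

Travel time t = x/v = 127 km / (0.691 m/s) = 127000 m / 0.691 m/s = 183800 s = 2.127 d.
k_1 L₀/(k_r−k_1) = 0.352×11.1/(1.23−0.352) = 3.907/0.8780 = 4.450 mg/L.
e^(−k_1 t) = e^(−0.352×2.127) = 0.4729; e^(−k_r t) = e^(−1.23×2.127) = 0.07306.
D = 4.450 × (0.4729 − 0.07306) + 0.770 × 0.07306 = 1.780 + 0.05626 = 1.836 mg/L.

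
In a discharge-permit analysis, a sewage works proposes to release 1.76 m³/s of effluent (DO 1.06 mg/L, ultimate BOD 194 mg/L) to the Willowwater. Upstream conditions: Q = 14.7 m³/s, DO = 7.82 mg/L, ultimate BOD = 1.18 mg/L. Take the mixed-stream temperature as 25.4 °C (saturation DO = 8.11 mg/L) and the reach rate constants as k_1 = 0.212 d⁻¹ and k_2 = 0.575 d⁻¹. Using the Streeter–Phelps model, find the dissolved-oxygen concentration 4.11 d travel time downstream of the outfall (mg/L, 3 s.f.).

Mixed DO = (14.7×7.82 + 1.76×1.06)/(14.7+1.76) = 116.8/16.46 = 7.097 mg/L.
Mixed L₀ = (14.7×1.18 + 1.76×194)/(16.46) = 358.8/16.46 = 21.80 mg/L.
Initial deficit D₀ = C_s − DO₀ = 8.11 − 7.097 = 1.013 mg/L.
D(4.11) = [0.212×21.80/(0.575−0.212)](e^(−0.212×4.11) − e^(−0.575×4.11)) + 1.013 e^(−0.575×4.11)
= 12.73 × (0.4184 − 0.09411) + 1.013 × 0.09411 = 4.224 mg/L.
DO = 8.11 − 4.224 = 3.886 mg/L.

DO ≈ 3.89 mg/L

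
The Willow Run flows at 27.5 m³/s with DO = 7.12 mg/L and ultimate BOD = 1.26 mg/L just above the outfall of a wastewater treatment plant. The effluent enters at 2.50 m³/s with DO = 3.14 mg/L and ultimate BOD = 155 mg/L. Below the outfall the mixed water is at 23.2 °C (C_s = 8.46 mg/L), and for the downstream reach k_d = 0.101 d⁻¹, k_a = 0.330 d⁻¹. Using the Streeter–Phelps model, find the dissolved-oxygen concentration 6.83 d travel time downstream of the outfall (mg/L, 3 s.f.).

DO ≈ 5.82 mg/L

Mixed DO = (27.5×7.12 + 2.50×3.14)/(27.5+2.50) = 203.7/30.00 = 6.788 mg/L.
Mixed L₀ = (27.5×1.26 + 2.50×155)/(30.00) = 422.1/30.00 = 14.07 mg/L.
Initial deficit D₀ = C_s − DO₀ = 8.46 − 6.788 = 1.672 mg/L.
D(6.83) = [0.101×14.07/(0.330−0.101)](e^(−0.101×6.83) − e^(−0.330×6.83)) + 1.672 e^(−0.330×6.83)
= 6.206 × (0.5017 − 0.1050) + 1.672 × 0.1050 = 2.637 mg/L.
DO = 8.46 − 2.637 = 5.823 mg/L.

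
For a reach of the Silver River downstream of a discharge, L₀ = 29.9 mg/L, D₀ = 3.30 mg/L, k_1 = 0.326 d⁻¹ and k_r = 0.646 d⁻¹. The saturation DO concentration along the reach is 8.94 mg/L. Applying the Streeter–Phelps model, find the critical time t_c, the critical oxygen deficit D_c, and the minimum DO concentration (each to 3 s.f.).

t_c ≈ 1.78 d; D_c ≈ 8.45 mg/L; min DO ≈ 0.491 mg/L

With k_r/k_1 = 1.982 and 1 − D₀(k_r−k_1)/(k_1 L₀) = 0.8917,
t_c = ln(1.982 × 0.8917) / (0.646 − 0.326) = ln(1.767) / 0.3200 = 0.5692/0.3200 = 1.779 d.
L(t_c) = L₀ e^(−k_1 t_c) = 29.9 × 0.5599 = 16.74 mg/L, and at the critical point k_r D_c = k_1 L, so D_c = (0.326/0.646) × 16.74 = 8.449 mg/L.
Minimum DO = C_s − D_c = 8.94 − 8.449 = 0.4910 mg/L.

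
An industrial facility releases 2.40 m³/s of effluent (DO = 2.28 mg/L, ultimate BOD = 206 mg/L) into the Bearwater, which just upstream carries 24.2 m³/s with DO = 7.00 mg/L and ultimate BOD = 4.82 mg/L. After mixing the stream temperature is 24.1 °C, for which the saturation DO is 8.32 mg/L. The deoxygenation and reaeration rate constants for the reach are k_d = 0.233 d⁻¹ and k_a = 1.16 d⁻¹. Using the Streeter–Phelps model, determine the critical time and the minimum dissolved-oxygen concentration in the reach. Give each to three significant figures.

t_c ≈ 1.34 d; minimum DO ≈ 4.95 mg/L

Mixed DO = (24.2×7.00 + 2.40×2.28)/(24.2+2.40) = 174.9/26.60 = 6.574 mg/L.
Mixed L₀ = (24.2×4.82 + 2.40×206)/(26.60) = 611.0/26.60 = 22.97 mg/L.
Initial deficit D₀ = C_s − DO₀ = 8.32 − 6.574 = 1.746 mg/L.
t_c = (1/0.9270) ln[(1.16/0.233)(1 − 1.746×0.9270/(0.233×22.97))] = 1.079 × ln(3.473) = 1.343 d.
D_c = (0.233/1.16) × 22.97 × e^(−0.233×1.343) = 0.2009 × 22.97 × 0.7313 = 3.374 mg/L.
Minimum DO = 8.32 − 3.374 = 4.946 mg/L.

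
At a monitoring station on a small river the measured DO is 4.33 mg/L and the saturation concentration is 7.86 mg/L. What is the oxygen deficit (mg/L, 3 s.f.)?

D ≈ 3.53 mg/L

D = C_s − C = 7.86 − 4.33 = 3.53 mg/L.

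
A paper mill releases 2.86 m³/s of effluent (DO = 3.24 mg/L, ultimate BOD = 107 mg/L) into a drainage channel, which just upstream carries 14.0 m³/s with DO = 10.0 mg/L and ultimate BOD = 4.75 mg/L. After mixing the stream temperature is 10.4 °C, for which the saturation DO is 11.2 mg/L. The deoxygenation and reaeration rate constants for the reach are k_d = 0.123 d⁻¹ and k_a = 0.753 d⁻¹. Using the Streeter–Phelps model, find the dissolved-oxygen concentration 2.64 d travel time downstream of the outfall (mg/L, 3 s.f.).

Mixed DO = (14.0×10.0 + 2.86×3.24)/(14.0+2.86) = 149.3/16.86 = 8.853 mg/L.
Mixed L₀ = (14.0×4.75 + 2.86×107)/(16.86) = 372.5/16.86 = 22.09 mg/L.
Initial deficit D₀ = C_s − DO₀ = 11.2 − 8.853 = 2.347 mg/L.
D(2.64) = [0.123×22.09/(0.753−0.123)](e^(−0.123×2.64) − e^(−0.753×2.64)) + 2.347 e^(−0.753×2.64)
= 4.314 × (0.7227 − 0.1370) + 2.347 × 0.1370 = 2.848 mg/L.
DO = 11.2 − 2.848 = 8.352 mg/L.

DO ≈ 8.35 mg/L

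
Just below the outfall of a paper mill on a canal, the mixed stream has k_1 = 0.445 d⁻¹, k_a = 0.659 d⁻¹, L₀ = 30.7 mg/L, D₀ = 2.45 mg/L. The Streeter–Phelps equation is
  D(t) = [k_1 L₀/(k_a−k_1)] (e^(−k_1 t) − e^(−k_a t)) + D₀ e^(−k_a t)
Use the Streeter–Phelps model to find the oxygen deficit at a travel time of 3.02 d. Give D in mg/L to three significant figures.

k_1 L₀/(k_a−k_1) = 0.445×30.7/(0.659−0.445) = 13.66/0.2140 = 63.84 mg/L.
e^(−k_1 t) = e^(−0.445×3.020) = 0.2608; e^(−k_a t) = e^(−0.659×3.020) = 0.1367.
D = 63.84 × (0.2608 − 0.1367) + 2.45 × 0.1367 = 7.926 + 0.3348 = 8.261 mg/L.

D ≈ 8.26 mg/L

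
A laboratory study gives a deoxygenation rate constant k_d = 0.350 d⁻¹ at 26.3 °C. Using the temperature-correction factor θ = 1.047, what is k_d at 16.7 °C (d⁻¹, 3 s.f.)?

k_d ≈ 0.225 d⁻¹

k_d(T₂) = k_d(T₁) · θ^(T₂−T₁) = 0.350 × 1.047^(16.7−26.3)
= 0.350 × 1.047^-9.60 = 0.350 × 0.6434 = 0.2252 d⁻¹.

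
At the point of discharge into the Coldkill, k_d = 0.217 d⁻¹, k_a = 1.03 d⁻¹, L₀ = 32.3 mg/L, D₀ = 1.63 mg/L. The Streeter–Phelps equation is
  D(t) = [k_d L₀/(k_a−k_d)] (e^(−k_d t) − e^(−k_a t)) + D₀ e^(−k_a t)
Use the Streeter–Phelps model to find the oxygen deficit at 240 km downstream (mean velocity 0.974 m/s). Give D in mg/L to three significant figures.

Travel time t = x/v = 240 km / (0.974 m/s) = 240000 m / 0.974 m/s = 246400 s = 2.852 d.
k_d L₀/(k_a−k_d) = 0.217×32.3/(1.03−0.217) = 7.009/0.8130 = 8.621 mg/L.
e^(−k_d t) = e^(−0.217×2.852) = 0.5386; e^(−k_a t) = e^(−1.03×2.852) = 0.05300.
D = 8.621 × (0.5386 − 0.05300) + 1.63 × 0.05300 = 4.186 + 0.08639 = 4.272 mg/L.

D ≈ 4.27 mg/L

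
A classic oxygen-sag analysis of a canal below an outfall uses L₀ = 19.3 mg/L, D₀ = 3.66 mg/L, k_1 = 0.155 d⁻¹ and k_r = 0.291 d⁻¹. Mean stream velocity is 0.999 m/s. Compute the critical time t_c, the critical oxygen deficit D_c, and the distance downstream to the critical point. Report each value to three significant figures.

t_c ≈ 3.29 d; D_c ≈ 6.17 mg/L; x_c ≈ 284 km

At the critical point dD/dt = 0, so k_1 L₀ e^(−k_1 t) = k_r D. Substituting D(t) from the Streeter–Phelps equation and solving for t gives
t_c = ln[(k_r/k_1)(1 − D₀(k_r−k_1)/(k_1 L₀))] / (k_r−k_1).
Here k_r−k_1 = 0.1360 d⁻¹ and 1 − D₀(k_r−k_1)/(k_1 L₀) = 1 − 3.66×0.1360/(0.155×19.3) = 0.8336, so
t_c = ln(1.877 × 0.8336) / 0.1360 = 0.4479 / 0.1360 = 3.293 d.
L(t_c) = L₀ e^(−k_1 t_c) = 19.3 × 0.6002 = 11.58 mg/L, and at the critical point k_r D_c = k_1 L, so D_c = (0.155/0.291) × 11.58 = 6.170 mg/L.
x_c = v t_c = 0.999 m/s × 3.293 d × 86400 s/d = 284300 m ≈ 284 km.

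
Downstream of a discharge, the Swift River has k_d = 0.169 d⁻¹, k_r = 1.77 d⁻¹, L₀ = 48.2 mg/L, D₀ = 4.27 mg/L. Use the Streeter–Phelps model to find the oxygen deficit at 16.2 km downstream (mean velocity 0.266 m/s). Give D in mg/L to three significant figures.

D ≈ 4.28 mg/L

Travel time t = x/v = 16.2 km / (0.266 m/s) = 16200 m / 0.266 m/s = 60900 s = 0.7049 d.
k_d L₀/(k_r−k_d) = 0.169×48.2/(1.77−0.169) = 8.146/1.601 = 5.088 mg/L.
e^(−k_d t) = e^(−0.169×0.7049) = 0.8877; e^(−k_r t) = e^(−1.77×0.7049) = 0.2872.
D = 5.088 × (0.8877 − 0.2872) + 4.27 × 0.2872 = 3.055 + 1.226 = 4.282 mg/L.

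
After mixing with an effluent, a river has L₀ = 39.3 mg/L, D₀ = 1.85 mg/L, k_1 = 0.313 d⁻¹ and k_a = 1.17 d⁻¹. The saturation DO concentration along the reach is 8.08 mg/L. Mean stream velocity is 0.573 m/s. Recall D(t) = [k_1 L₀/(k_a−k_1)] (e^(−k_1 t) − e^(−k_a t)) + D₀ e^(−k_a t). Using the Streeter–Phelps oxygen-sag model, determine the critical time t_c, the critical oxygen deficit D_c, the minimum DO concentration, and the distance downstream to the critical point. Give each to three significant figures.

With k_a/k_1 = 3.738 and 1 − D₀(k_a−k_1)/(k_1 L₀) = 0.8711,
t_c = ln(3.738 × 0.8711) / (1.17 − 0.313) = ln(3.256) / 0.8570 = 1.181/0.8570 = 1.378 d.
D_c = (k_1/k_a) L₀ e^(−k_1 t_c) = (0.313/1.17) × 39.3 × e^(−0.313×1.378) = 0.2675 × 39.3 × 0.6497 = 6.831 mg/L.
Minimum DO = C_s − D_c = 8.08 − 6.831 = 1.249 mg/L.
x_c = v t_c = 0.573 m/s × 1.378 d × 86400 s/d = 68200 m ≈ 68.2 km.

t_c ≈ 1.38 d; D_c ≈ 6.83 mg/L; min DO ≈ 1.25 mg/L; x_c ≈ 68.2 km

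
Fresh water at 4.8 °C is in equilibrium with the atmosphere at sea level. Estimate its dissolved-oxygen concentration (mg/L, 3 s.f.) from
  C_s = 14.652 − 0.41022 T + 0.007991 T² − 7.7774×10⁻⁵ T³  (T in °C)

C_s ≈ 12.9 mg/L

C_s = 14.652 − 0.41022×4.8 + 0.007991×4.8² − 7.7774×10⁻⁵×4.8³ = 12.86 mg/L.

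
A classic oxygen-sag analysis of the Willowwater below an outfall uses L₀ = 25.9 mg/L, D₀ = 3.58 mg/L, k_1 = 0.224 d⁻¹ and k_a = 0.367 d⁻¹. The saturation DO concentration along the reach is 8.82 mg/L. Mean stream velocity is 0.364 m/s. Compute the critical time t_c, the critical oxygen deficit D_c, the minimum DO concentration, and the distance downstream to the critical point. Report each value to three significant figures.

t_c ≈ 2.81 d; D_c ≈ 8.43 mg/L; min DO ≈ 0.389 mg/L; x_c ≈ 88.3 km

With k_a/k_1 = 1.638 and 1 − D₀(k_a−k_1)/(k_1 L₀) = 0.9118,
t_c = ln(1.638 × 0.9118) / (0.367 − 0.224) = ln(1.494) / 0.1430 = 0.4013/0.1430 = 2.807 d.
D_c = (k_1/k_a) L₀ e^(−k_1 t_c) = (0.224/0.367) × 25.9 × e^(−0.224×2.807) = 0.6104 × 25.9 × 0.5333 = 8.431 mg/L.
Minimum DO = C_s − D_c = 8.82 − 8.431 = 0.3895 mg/L.
x_c = v t_c = 0.364 m/s × 2.807 d × 86400 s/d = 88260 m ≈ 88.3 km.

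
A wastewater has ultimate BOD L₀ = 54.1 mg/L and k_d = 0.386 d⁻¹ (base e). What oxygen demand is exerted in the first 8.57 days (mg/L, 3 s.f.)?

y_t = L₀(1 − e^(−k_d t)) = 54.1 × (1 − e^(−0.386×8.57))
= 54.1 × (1 − 0.03659) = 54.1 × 0.9634 = 52.12 mg/L.

y ≈ 52.1 mg/L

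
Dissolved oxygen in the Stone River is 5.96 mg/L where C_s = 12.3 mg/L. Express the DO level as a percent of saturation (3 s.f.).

48.5 % saturation

% saturation = C/C_s × 100 = 5.96/12.3 × 100 = 48.5 %.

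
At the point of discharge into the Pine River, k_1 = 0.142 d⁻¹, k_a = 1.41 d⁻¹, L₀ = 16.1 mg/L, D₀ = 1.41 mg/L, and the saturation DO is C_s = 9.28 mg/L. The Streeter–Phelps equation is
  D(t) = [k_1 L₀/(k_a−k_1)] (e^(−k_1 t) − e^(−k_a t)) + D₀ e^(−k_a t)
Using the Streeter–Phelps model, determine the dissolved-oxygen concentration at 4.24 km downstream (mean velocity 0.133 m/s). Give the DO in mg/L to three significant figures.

DO ≈ 7.80 mg/L

Travel time t = x/v = 4.24 km / (0.133 m/s) = 4240 m / 0.133 m/s = 31880 s = 0.3690 d.
k_1 L₀/(k_a−k_1) = 0.142×16.1/(1.41−0.142) = 2.286/1.268 = 1.803 mg/L.
e^(−k_1 t) = e^(−0.142×0.3690) = 0.9490; e^(−k_a t) = e^(−1.41×0.3690) = 0.5944.
D = 1.803 × (0.9490 − 0.5944) + 1.41 × 0.5944 = 0.6393 + 0.8381 = 1.477 mg/L.
DO = C_s − D = 9.28 − 1.477 = 7.803 mg/L.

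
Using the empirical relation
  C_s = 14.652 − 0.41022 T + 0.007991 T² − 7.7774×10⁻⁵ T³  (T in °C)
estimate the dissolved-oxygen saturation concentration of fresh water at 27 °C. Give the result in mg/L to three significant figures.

C_s ≈ 7.87 mg/L

C_s = 14.652 − 0.41022×27 + 0.007991×27² − 7.7774×10⁻⁵×27³ = 7.871 mg/L.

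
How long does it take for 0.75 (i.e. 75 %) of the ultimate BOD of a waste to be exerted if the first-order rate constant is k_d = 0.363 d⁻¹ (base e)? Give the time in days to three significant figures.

t ≈ 3.82 d

y/L₀ = 1 − e^(−k_d t) = 0.75 ⇒ e^(−k_d t) = 0.250
t = −ln(0.250) / 0.363 = 1.386 / 0.363 = 3.819 d.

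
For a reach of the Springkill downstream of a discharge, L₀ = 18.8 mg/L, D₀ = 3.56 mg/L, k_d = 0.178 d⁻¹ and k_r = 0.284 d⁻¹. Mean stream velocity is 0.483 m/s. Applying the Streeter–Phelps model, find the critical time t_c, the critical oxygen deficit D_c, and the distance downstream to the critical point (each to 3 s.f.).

t_c ≈ 3.28 d; D_c ≈ 6.57 mg/L; x_c ≈ 137 km

At the critical point dD/dt = 0, so k_d L₀ e^(−k_d t) = k_r D. Substituting D(t) from the Streeter–Phelps equation and solving for t gives
t_c = ln[(k_r/k_d)(1 − D₀(k_r−k_d)/(k_d L₀))] / (k_r−k_d).
Here k_r−k_d = 0.1060 d⁻¹ and 1 − D₀(k_r−k_d)/(k_d L₀) = 1 − 3.56×0.1060/(0.178×18.8) = 0.8872, so
t_c = ln(1.596 × 0.8872) / 0.1060 = 0.3475 / 0.1060 = 3.279 d.
D_c = (k_d/k_r) L₀ e^(−k_d t_c) = (0.178/0.284) × 18.8 × e^(−0.178×3.279) = 0.6268 × 18.8 × 0.5579 = 6.574 mg/L.
x_c = v t_c = 0.483 m/s × 3.279 d × 86400 s/d = 136800 m ≈ 137 km.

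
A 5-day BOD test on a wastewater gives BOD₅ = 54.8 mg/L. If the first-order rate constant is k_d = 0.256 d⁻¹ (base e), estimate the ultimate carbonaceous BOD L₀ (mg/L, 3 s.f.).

L₀ ≈ 75.9 mg/L

BOD₅ = L₀(1 − e^(−5k_d)) ⇒ L₀ = BOD₅ / (1 − e^(−5×0.256))
= 54.8 / (1 − 0.2780) = 54.8 / 0.7220 = 75.90 mg/L.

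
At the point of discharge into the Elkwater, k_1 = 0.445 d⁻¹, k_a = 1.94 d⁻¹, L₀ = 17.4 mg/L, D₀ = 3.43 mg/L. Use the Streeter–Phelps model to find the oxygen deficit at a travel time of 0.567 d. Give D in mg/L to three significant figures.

k_1 L₀/(k_a−k_1) = 0.445×17.4/(1.94−0.445) = 7.743/1.495 = 5.179 mg/L.
e^(−k_1 t) = e^(−0.445×0.5670) = 0.7770; e^(−k_a t) = e^(−1.94×0.5670) = 0.3329.
D = 5.179 × (0.7770 − 0.3329) + 3.43 × 0.3329 = 2.300 + 1.142 = 3.442 mg/L.

D ≈ 3.44 mg/L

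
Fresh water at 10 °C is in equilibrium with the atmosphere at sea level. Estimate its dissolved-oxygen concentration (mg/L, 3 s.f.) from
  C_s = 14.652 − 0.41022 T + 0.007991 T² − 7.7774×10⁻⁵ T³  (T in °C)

C_s ≈ 11.3 mg/L

C_s = 14.652 − 0.41022×10 + 0.007991×10² − 7.7774×10⁻⁵×10³ = 11.27 mg/L.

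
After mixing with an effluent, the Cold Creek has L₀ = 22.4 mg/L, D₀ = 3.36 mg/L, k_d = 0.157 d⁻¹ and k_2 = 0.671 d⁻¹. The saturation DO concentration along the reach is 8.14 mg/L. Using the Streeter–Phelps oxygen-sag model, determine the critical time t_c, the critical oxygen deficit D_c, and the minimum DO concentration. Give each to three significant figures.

t_c ≈ 1.51 d; D_c ≈ 4.13 mg/L; min DO ≈ 4.01 mg/L

With k_2/k_d = 4.274 and 1 − D₀(k_2−k_d)/(k_d L₀) = 0.5089,
t_c = ln(4.274 × 0.5089) / (0.671 − 0.157) = ln(2.175) / 0.5140 = 0.7771/0.5140 = 1.512 d.
L(t_c) = L₀ e^(−k_d t_c) = 22.4 × 0.7887 = 17.67 mg/L, and at the critical point k_2 D_c = k_d L, so D_c = (0.157/0.671) × 17.67 = 4.134 mg/L.
Minimum DO = C_s − D_c = 8.14 − 4.134 = 4.006 mg/L.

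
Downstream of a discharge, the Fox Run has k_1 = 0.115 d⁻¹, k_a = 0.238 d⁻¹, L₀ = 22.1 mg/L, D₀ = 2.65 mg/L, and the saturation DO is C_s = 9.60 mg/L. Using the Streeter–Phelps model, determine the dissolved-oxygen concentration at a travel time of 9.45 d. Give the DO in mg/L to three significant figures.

k_1 L₀/(k_a−k_1) = 0.115×22.1/(0.238−0.115) = 2.542/0.1230 = 20.66 mg/L.
e^(−k_1 t) = e^(−0.115×9.450) = 0.3373; e^(−k_a t) = e^(−0.238×9.450) = 0.1055.
D = 20.66 × (0.3373 − 0.1055) + 2.65 × 0.1055 = 4.790 + 0.2796 = 5.069 mg/L.
DO = C_s − D = 9.60 − 5.069 = 4.531 mg/L.

DO ≈ 4.53 mg/L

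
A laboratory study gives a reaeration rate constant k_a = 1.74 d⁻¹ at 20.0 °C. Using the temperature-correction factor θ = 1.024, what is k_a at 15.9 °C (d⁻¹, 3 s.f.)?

k_a(T₂) = k_a(T₁) · θ^(T₂−T₁) = 1.74 × 1.024^(15.9−20.0)
= 1.74 × 1.024^-4.10 = 1.74 × 0.9073 = 1.579 d⁻¹.

k_a ≈ 1.58 d⁻¹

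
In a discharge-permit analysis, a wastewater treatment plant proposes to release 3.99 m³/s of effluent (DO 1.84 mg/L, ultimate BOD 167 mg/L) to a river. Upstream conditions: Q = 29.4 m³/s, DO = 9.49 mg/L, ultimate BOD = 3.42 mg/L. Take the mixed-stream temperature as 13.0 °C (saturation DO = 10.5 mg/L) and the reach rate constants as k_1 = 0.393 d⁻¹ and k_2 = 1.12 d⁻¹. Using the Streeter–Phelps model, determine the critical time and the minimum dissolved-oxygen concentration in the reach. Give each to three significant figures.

Mixed DO = (29.4×9.49 + 3.99×1.84)/(29.4+3.99) = 286.3/33.39 = 8.576 mg/L.
Mixed L₀ = (29.4×3.42 + 3.99×167)/(33.39) = 766.9/33.39 = 22.97 mg/L.
Initial deficit D₀ = C_s − DO₀ = 10.5 − 8.576 = 1.924 mg/L.
t_c = (1/0.7270) ln[(1.12/0.393)(1 − 1.924×0.7270/(0.393×22.97))] = 1.376 × ln(2.408) = 1.209 d.
D_c = (0.393/1.12) × 22.97 × e^(−0.393×1.209) = 0.3509 × 22.97 × 0.6218 = 5.011 mg/L.
Minimum DO = 10.5 − 5.011 = 5.489 mg/L.

t_c ≈ 1.21 d; minimum DO ≈ 5.49 mg/L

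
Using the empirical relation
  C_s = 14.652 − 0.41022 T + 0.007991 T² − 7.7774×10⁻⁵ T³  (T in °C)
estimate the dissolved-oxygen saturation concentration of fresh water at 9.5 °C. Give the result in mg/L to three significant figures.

C_s = 14.652 − 0.41022×9.5 + 0.007991×9.5² − 7.7774×10⁻⁵×9.5³ = 11.41 mg/L.

C_s ≈ 11.4 mg/L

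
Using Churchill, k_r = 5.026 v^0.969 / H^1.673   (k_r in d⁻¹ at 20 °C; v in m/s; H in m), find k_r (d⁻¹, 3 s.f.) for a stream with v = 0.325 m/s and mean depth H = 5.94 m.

k_r = 5.026 × 0.325^0.969 / 5.94^1.673 = 5.026 × 0.3365 / 19.70 = 0.08584 d⁻¹.

k_r ≈ 0.0858 d⁻¹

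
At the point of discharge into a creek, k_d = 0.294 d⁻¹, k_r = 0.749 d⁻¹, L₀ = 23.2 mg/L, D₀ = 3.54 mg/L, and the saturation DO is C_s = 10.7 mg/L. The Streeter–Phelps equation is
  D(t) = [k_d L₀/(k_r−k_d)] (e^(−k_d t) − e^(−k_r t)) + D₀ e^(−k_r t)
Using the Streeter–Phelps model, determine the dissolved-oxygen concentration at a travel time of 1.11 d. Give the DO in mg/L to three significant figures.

k_d L₀/(k_r−k_d) = 0.294×23.2/(0.749−0.294) = 6.821/0.4550 = 14.99 mg/L.
e^(−k_d t) = e^(−0.294×1.110) = 0.7216; e^(−k_r t) = e^(−0.749×1.110) = 0.4354.
D = 14.99 × (0.7216 − 0.4354) + 3.54 × 0.4354 = 4.289 + 1.541 = 5.831 mg/L.
DO = C_s − D = 10.7 − 5.831 = 4.869 mg/L.

DO ≈ 4.87 mg/L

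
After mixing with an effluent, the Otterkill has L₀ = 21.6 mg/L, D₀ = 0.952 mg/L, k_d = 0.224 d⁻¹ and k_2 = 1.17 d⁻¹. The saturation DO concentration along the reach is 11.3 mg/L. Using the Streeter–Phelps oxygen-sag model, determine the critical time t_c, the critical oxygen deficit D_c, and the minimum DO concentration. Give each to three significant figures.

t_c = [1/(k_2−k_d)] ln[(k_2/k_d)(1 − D₀(k_2−k_d)/(k_d L₀))]
= [1/(1.17−0.224)] ln[(1.17/0.224)(1 − 0.952×0.9460/(0.224×21.6))]
= (1/0.9460) ln[5.223 × 0.8139] = 1.057 × ln(4.251) = 1.057 × 1.447 = 1.530 d.
D_c = (k_d/k_2) L₀ e^(−k_d t_c) = (0.224/1.17) × 21.6 × e^(−0.224×1.530) = 0.1915 × 21.6 × 0.7099 = 2.936 mg/L.
Minimum DO = C_s − D_c = 11.3 − 2.936 = 8.364 mg/L.

t_c ≈ 1.53 d; D_c ≈ 2.94 mg/L; min DO ≈ 8.36 mg/L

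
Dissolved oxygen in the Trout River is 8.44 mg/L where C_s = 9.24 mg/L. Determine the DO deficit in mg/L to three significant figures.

D = C_s − C = 9.24 − 8.44 = 0.800 mg/L.

D ≈ 0.800 mg/L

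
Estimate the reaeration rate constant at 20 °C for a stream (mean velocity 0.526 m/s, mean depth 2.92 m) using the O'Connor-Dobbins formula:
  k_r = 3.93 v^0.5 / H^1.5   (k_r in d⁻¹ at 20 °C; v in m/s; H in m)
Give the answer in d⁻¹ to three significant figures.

k_r ≈ 0.571 d⁻¹

k_r = 3.93 × 0.526^0.5 / 2.92^1.5 = 3.93 × 0.7253 / 4.990 = 0.5712 d⁻¹.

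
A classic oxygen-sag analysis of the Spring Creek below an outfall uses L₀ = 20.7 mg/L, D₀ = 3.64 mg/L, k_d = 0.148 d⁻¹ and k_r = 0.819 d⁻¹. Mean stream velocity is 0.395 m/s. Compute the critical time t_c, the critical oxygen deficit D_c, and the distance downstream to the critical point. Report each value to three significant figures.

t_c ≈ 0.172 d; D_c ≈ 3.65 mg/L; x_c ≈ 5.85 km

At the critical point dD/dt = 0, so k_d L₀ e^(−k_d t) = k_r D. Substituting D(t) from the Streeter–Phelps equation and solving for t gives
t_c = ln[(k_r/k_d)(1 − D₀(k_r−k_d)/(k_d L₀))] / (k_r−k_d).
Here k_r−k_d = 0.6710 d⁻¹ and 1 − D₀(k_r−k_d)/(k_d L₀) = 1 − 3.64×0.6710/(0.148×20.7) = 0.2028, so
t_c = ln(5.534 × 0.2028) / 0.6710 = 0.1151 / 0.6710 = 0.1716 d.
D_c = (k_d/k_r) L₀ e^(−k_d t_c) = (0.148/0.819) × 20.7 × e^(−0.148×0.1716) = 0.1807 × 20.7 × 0.9749 = 3.647 mg/L.
x_c = v t_c = 0.395 m/s × 0.1716 d × 86400 s/d = 5855 m ≈ 5.85 km.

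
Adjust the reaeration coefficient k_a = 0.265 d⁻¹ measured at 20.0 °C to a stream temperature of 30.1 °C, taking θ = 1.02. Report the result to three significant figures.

k_a ≈ 0.324 d⁻¹

k_a(T₂) = k_a(T₁) · θ^(T₂−T₁) = 0.265 × 1.02^(30.1−20.0)
= 0.265 × 1.02^10.1 = 0.265 × 1.221 = 0.3237 d⁻¹.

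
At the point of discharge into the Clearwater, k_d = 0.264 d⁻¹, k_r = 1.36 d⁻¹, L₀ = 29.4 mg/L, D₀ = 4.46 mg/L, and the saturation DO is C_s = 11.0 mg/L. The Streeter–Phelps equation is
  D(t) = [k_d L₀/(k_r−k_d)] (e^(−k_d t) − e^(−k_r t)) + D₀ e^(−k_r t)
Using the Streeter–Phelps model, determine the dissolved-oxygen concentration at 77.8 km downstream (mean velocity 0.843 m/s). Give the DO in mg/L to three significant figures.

DO ≈ 6.27 mg/L

Travel time t = x/v = 77.8 km / (0.843 m/s) = 77800 m / 0.843 m/s = 92290 s = 1.068 d.
k_d L₀/(k_r−k_d) = 0.264×29.4/(1.36−0.264) = 7.762/1.096 = 7.082 mg/L.
e^(−k_d t) = e^(−0.264×1.068) = 0.7543; e^(−k_r t) = e^(−1.36×1.068) = 0.2339.
D = 7.082 × (0.7543 − 0.2339) + 4.46 × 0.2339 = 3.685 + 1.043 = 4.728 mg/L.
DO = C_s − D = 11.0 − 4.728 = 6.272 mg/L.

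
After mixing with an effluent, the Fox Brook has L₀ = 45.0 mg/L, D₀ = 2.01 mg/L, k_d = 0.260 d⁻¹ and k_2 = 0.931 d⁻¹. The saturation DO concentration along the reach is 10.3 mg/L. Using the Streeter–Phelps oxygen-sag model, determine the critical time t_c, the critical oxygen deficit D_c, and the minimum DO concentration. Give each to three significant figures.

t_c ≈ 1.72 d; D_c ≈ 8.04 mg/L; min DO ≈ 2.26 mg/L

At the critical point dD/dt = 0, so k_d L₀ e^(−k_d t) = k_2 D. Substituting D(t) from the Streeter–Phelps equation and solving for t gives
t_c = ln[(k_2/k_d)(1 − D₀(k_2−k_d)/(k_d L₀))] / (k_2−k_d).
Here k_2−k_d = 0.6710 d⁻¹ and 1 − D₀(k_2−k_d)/(k_d L₀) = 1 − 2.01×0.6710/(0.260×45.0) = 0.8847, so
t_c = ln(3.581 × 0.8847) / 0.6710 = 1.153 / 0.6710 = 1.718 d.
D_c = (k_d/k_2) L₀ e^(−k_d t_c) = (0.260/0.931) × 45.0 × e^(−0.260×1.718) = 0.2793 × 45.0 × 0.6397 = 8.039 mg/L.
Minimum DO = C_s − D_c = 10.3 − 8.039 = 2.261 mg/L.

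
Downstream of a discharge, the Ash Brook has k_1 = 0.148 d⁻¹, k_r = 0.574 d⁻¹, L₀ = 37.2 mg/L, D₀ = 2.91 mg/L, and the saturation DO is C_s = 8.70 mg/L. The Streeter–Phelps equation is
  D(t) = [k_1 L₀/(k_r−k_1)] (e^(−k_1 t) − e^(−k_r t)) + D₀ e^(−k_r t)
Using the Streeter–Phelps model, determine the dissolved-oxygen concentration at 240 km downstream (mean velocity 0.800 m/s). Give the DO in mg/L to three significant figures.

Travel time t = x/v = 240 km / (0.800 m/s) = 240000 m / 0.800 m/s = 300000 s = 3.472 d.
k_1 L₀/(k_r−k_1) = 0.148×37.2/(0.574−0.148) = 5.506/0.4260 = 12.92 mg/L.
e^(−k_1 t) = e^(−0.148×3.472) = 0.5982; e^(−k_r t) = e^(−0.574×3.472) = 0.1363.
D = 12.92 × (0.5982 − 0.1363) + 2.91 × 0.1363 = 5.969 + 0.3966 = 6.366 mg/L.
DO = C_s − D = 8.70 − 6.366 = 2.334 mg/L.

DO ≈ 2.33 mg/L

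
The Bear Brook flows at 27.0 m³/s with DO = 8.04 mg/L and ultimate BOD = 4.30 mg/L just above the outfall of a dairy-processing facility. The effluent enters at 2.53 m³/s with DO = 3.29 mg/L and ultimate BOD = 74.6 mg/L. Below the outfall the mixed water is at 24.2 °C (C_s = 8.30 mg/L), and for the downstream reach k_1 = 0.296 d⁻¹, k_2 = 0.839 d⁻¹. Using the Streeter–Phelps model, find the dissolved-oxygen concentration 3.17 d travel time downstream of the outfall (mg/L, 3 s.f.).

DO ≈ 6.45 mg/L

Mixed DO = (27.0×8.04 + 2.53×3.29)/(27.0+2.53) = 225.4/29.53 = 7.633 mg/L.
Mixed L₀ = (27.0×4.30 + 2.53×74.6)/(29.53) = 304.8/29.53 = 10.32 mg/L.
Initial deficit D₀ = C_s − DO₀ = 8.30 − 7.633 = 0.6670 mg/L.
D(3.17) = [0.296×10.32/(0.839−0.296)](e^(−0.296×3.17) − e^(−0.839×3.17)) + 0.6670 e^(−0.839×3.17)
= 5.627 × (0.3913 − 0.06997) + 0.6670 × 0.06997 = 1.855 mg/L.
DO = 8.30 − 1.855 = 6.445 mg/L.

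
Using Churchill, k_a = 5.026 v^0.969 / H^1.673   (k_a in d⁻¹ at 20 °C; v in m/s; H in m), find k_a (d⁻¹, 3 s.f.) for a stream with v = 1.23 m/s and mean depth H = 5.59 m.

k_a = 5.026 × 1.23^0.969 / 5.59^1.673 = 5.026 × 1.222 / 17.80 = 0.3451 d⁻¹.

k_a ≈ 0.345 d⁻¹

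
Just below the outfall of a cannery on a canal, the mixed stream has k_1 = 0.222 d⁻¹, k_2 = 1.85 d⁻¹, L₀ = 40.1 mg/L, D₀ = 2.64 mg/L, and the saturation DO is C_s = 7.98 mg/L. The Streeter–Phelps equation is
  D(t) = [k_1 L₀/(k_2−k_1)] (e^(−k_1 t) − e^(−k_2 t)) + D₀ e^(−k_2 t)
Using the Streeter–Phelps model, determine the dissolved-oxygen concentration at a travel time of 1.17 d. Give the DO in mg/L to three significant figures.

k_1 L₀/(k_2−k_1) = 0.222×40.1/(1.85−0.222) = 8.902/1.628 = 5.468 mg/L.
e^(−k_1 t) = e^(−0.222×1.170) = 0.7713; e^(−k_2 t) = e^(−1.85×1.170) = 0.1148.
D = 5.468 × (0.7713 − 0.1148) + 2.64 × 0.1148 = 3.590 + 0.3031 = 3.893 mg/L.
DO = C_s − D = 7.98 − 3.893 = 4.087 mg/L.

DO ≈ 4.09 mg/L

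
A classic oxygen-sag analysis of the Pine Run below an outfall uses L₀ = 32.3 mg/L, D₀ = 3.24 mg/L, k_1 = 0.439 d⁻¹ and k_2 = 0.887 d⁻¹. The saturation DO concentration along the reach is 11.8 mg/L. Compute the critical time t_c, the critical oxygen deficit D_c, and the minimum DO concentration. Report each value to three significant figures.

t_c = [1/(k_2−k_1)] ln[(k_2/k_1)(1 − D₀(k_2−k_1)/(k_1 L₀))]
= [1/(0.887−0.439)] ln[(0.887/0.439)(1 − 3.24×0.4480/(0.439×32.3))]
= (1/0.4480) ln[2.021 × 0.8976] = 2.232 × ln(1.814) = 2.232 × 0.5954 = 1.329 d.
D_c = (k_1/k_2) L₀ e^(−k_1 t_c) = (0.439/0.887) × 32.3 × e^(−0.439×1.329) = 0.4949 × 32.3 × 0.5580 = 8.920 mg/L.
Minimum DO = C_s − D_c = 11.8 − 8.920 = 2.880 mg/L.

t_c ≈ 1.33 d; D_c ≈ 8.92 mg/L; min DO ≈ 2.88 mg/L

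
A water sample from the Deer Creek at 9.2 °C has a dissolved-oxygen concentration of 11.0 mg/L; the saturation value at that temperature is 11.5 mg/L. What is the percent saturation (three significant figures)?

95.7 % saturation

% saturation = C/C_s × 100 = 11.0/11.5 × 100 = 95.7 %.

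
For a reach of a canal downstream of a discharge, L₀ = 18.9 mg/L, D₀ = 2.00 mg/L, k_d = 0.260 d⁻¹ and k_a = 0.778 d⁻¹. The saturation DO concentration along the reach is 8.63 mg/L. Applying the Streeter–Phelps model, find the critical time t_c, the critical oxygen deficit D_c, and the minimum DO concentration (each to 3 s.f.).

t_c ≈ 1.66 d; D_c ≈ 4.10 mg/L; min DO ≈ 4.53 mg/L

t_c = [1/(k_a−k_d)] ln[(k_a/k_d)(1 − D₀(k_a−k_d)/(k_d L₀))]
= [1/(0.778−0.260)] ln[(0.778/0.260)(1 − 2.00×0.5180/(0.260×18.9))]
= (1/0.5180) ln[2.992 × 0.7892] = 1.931 × ln(2.361) = 1.931 × 0.8593 = 1.659 d.
D_c = (k_d/k_a) L₀ e^(−k_d t_c) = (0.260/0.778) × 18.9 × e^(−0.260×1.659) = 0.3342 × 18.9 × 0.6497 = 4.103 mg/L.
Minimum DO = C_s − D_c = 8.63 − 4.103 = 4.527 mg/L.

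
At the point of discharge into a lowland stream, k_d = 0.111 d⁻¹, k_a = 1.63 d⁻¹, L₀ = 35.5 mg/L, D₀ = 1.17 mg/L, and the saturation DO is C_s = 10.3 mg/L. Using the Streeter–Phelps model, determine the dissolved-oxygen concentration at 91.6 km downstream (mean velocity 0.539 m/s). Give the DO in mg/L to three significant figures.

Travel time t = x/v = 91.6 km / (0.539 m/s) = 91600 m / 0.539 m/s = 169900 s = 1.967 d.
k_d L₀/(k_a−k_d) = 0.111×35.5/(1.63−0.111) = 3.941/1.519 = 2.594 mg/L.
e^(−k_d t) = e^(−0.111×1.967) = 0.8039; e^(−k_a t) = e^(−1.63×1.967) = 0.04051.
D = 2.594 × (0.8039 − 0.04051) + 1.17 × 0.04051 = 1.980 + 0.04740 = 2.028 mg/L.
DO = C_s − D = 10.3 − 2.028 = 8.272 mg/L.

DO ≈ 8.27 mg/L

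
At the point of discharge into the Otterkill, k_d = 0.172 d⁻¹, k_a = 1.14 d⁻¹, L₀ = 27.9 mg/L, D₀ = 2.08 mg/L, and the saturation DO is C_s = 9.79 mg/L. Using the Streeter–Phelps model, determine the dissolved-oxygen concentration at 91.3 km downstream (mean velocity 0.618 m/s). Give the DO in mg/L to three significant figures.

DO ≈ 6.51 mg/L

Travel time t = x/v = 91.3 km / (0.618 m/s) = 91300 m / 0.618 m/s = 147700 s = 1.710 d.
k_d L₀/(k_a−k_d) = 0.172×27.9/(1.14−0.172) = 4.799/0.9680 = 4.957 mg/L.
e^(−k_d t) = e^(−0.172×1.710) = 0.7452; e^(−k_a t) = e^(−1.14×1.710) = 0.1424.
D = 4.957 × (0.7452 − 0.1424) + 2.08 × 0.1424 = 2.988 + 0.2961 = 3.285 mg/L.
DO = C_s − D = 9.79 − 3.285 = 6.505 mg/L.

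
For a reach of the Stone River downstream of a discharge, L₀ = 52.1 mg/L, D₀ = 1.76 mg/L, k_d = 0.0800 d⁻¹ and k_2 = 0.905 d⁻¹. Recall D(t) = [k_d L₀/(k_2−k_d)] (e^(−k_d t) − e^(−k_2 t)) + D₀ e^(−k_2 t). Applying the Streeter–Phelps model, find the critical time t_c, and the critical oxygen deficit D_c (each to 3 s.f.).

t_c = [1/(k_2−k_d)] ln[(k_2/k_d)(1 − D₀(k_2−k_d)/(k_d L₀))]
= [1/(0.905−0.0800)] ln[(0.905/0.0800)(1 − 1.76×0.8250/(0.0800×52.1))]
= (1/0.8250) ln[11.31 × 0.6516] = 1.212 × ln(7.372) = 1.212 × 1.998 = 2.421 d.
D_c = (k_d/k_2) L₀ e^(−k_d t_c) = (0.0800/0.905) × 52.1 × e^(−0.0800×2.421) = 0.08840 × 52.1 × 0.8239 = 3.794 mg/L.

t_c ≈ 2.42 d; D_c ≈ 3.79 mg/L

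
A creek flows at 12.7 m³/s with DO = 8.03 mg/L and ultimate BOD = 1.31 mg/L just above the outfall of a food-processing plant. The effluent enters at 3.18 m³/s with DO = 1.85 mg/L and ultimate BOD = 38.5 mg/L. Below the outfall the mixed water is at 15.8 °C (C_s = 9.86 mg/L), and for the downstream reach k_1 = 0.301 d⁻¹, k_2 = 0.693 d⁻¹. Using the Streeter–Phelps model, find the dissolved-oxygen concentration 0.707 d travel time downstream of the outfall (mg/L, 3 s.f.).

Mixed DO = (12.7×8.03 + 3.18×1.85)/(12.7+3.18) = 107.9/15.88 = 6.792 mg/L.
Mixed L₀ = (12.7×1.31 + 3.18×38.5)/(15.88) = 139.1/15.88 = 8.757 mg/L.
Initial deficit D₀ = C_s − DO₀ = 9.86 − 6.792 = 3.068 mg/L.
D(0.707) = [0.301×8.757/(0.693−0.301)](e^(−0.301×0.707) − e^(−0.693×0.707)) + 3.068 e^(−0.693×0.707)
= 6.724 × (0.8083 − 0.6127) + 3.068 × 0.6127 = 3.195 mg/L.
DO = 9.86 − 3.195 = 6.665 mg/L.

DO ≈ 6.66 mg/L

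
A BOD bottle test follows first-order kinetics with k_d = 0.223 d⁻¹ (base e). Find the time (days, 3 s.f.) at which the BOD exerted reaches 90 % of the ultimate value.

t ≈ 10.3 d

y/L₀ = 1 − e^(−k_d t) = 0.90 ⇒ e^(−k_d t) = 0.100
t = −ln(0.100) / 0.223 = 2.303 / 0.223 = 10.33 d.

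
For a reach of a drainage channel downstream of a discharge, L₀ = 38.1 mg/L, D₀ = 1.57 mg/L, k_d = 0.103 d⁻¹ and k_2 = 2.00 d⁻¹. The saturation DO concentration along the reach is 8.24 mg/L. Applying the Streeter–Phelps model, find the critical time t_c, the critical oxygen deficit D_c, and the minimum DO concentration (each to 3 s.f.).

t_c ≈ 0.814 d; D_c ≈ 1.80 mg/L; min DO ≈ 6.44 mg/L

At the critical point dD/dt = 0, so k_d L₀ e^(−k_d t) = k_2 D. Substituting D(t) from the Streeter–Phelps equation and solving for t gives
t_c = ln[(k_2/k_d)(1 − D₀(k_2−k_d)/(k_d L₀))] / (k_2−k_d).
Here k_2−k_d = 1.897 d⁻¹ and 1 − D₀(k_2−k_d)/(k_d L₀) = 1 − 1.57×1.897/(0.103×38.1) = 0.2411, so
t_c = ln(19.42 × 0.2411) / 1.897 = 1.543 / 1.897 = 0.8136 d.
L(t_c) = L₀ e^(−k_d t_c) = 38.1 × 0.9196 = 35.04 mg/L, and at the critical point k_2 D_c = k_d L, so D_c = (0.103/2.00) × 35.04 = 1.804 mg/L.
Minimum DO = C_s − D_c = 8.24 − 1.804 = 6.436 mg/L.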